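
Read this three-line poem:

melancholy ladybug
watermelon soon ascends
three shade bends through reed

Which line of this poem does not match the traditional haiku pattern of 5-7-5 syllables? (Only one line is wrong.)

The first line

Line 1: melancholy(4) + ladybug(3) = 7 (expected 5)
Line 2: watermelon(4) + soon(1) + ascends(2) = 7 ✓
Line 3: three(1) + shade(1) + bends(1) + through(1) + reed(1) = 5 ✓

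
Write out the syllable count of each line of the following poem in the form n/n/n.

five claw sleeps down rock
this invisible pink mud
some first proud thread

5/7/4

Line 1: five (1), claw (1), sleeps (1), down (1), rock (1) → 5
Line 2: this (1), invisible (4), pink (1), mud (1) → 7
Line 3: some (1), first (1), proud (1), thread (1) → 4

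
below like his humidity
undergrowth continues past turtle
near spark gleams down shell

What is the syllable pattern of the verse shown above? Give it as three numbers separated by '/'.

Line 1: below(2) + like(1) + his(1) + humidity(4) = 8
Line 2: undergrowth(3) + continues(3) + past(1) + turtle(2) = 9
Line 3: near(1) + spark(1) + gleams(1) + down(1) + shell(1) = 5

8/9/5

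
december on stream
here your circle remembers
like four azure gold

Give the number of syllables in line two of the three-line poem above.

7

Line two: here(1) + your(1) + circle(2) + remembers(3) = 7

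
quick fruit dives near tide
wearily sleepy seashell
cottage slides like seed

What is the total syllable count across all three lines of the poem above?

Line 1: quick(1) + fruit(1) + dives(1) + near(1) + tide(1) = 5
Line 2: wearily(3) + sleepy(2) + seashell(2) = 7
Line 3: cottage(2) + slides(1) + like(1) + seed(1) = 5
Total: 5 + 7 + 5 = 17

17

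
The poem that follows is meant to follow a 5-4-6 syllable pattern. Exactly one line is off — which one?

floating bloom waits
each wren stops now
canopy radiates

Line 1: "floating bloom waits": 2+1+1 = 4 (expected 5)
Line 2: "each wren stops now": 1+1+1+1 = 4 ✓
Line 3: "canopy radiates": 3+3 = 6 ✓

The first line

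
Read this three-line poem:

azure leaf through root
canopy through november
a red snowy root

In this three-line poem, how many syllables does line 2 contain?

7

Line 2: canopy (3), through (1), november (3) → 7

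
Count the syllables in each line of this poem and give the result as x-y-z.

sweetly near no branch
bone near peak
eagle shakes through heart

Line 1: "sweetly near no branch": 2+1+1+1 = 5
Line 2: "bone near peak": 1+1+1 = 3
Line 3: "eagle shakes through heart": 2+1+1+1 = 5

5-3-5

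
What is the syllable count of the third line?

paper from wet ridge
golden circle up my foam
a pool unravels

The third line: a(1) + pool(1) + unravels(3) = 5

5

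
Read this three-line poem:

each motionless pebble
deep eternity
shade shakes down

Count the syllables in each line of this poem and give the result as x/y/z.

6/5/3

Line 1: each (1), motionless (3), pebble (2) → 6
Line 2: deep (1), eternity (4) → 5
Line 3: shade (1), shakes (1), down (1) → 3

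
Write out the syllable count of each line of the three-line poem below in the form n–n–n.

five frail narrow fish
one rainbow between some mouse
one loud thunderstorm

5–7–5

Line 1: five (1), frail (1), narrow (2), fish (1) → 5
Line 2: one (1), rainbow (2), between (2), some (1), mouse (1) → 7
Line 3: one (1), loud (1), thunderstorm (3) → 5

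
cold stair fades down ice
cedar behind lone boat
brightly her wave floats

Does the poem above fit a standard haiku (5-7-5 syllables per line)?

Line 1: "cold stair fades down ice": 1+1+1+1+1 = 5 ✓
Line 2: "cedar behind lone boat": 2+2+1+1 = 6 (expected 7)
Line 3: "brightly her wave floats": 2+1+1+1 = 5 ✓

No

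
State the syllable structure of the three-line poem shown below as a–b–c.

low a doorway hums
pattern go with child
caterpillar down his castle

Line 1: low(1) + a(1) + doorway(2) + hums(1) = 5
Line 2: pattern(2) + go(1) + with(1) + child(1) = 5
Line 3: caterpillar(4) + down(1) + his(1) + castle(2) = 8

5–5–8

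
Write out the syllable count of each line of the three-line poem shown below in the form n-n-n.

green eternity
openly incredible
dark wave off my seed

5-7-5

Line 1: green(1) + eternity(4) = 5
Line 2: openly(3) + incredible(4) = 7
Line 3: dark(1) + wave(1) + off(1) + my(1) + seed(1) = 5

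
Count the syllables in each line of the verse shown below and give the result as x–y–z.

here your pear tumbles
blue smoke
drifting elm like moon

Line 1: here(1) + your(1) + pear(1) + tumbles(2) = 5
Line 2: blue(1) + smoke(1) = 2
Line 3: drifting(2) + elm(1) + like(1) + moon(1) = 5

5–2–5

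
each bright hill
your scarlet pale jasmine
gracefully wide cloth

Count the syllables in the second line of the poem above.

The second line: your(1) + scarlet(2) + pale(1) + jasmine(2) = 6

6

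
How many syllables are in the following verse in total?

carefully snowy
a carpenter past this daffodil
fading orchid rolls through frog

Line 1: "carefully snowy": 3+2 = 5
Line 2: "a carpenter past this daffodil": 1+3+1+1+3 = 9
Line 3: "fading orchid rolls through frog": 2+2+1+1+1 = 7
Total: 5 + 9 + 7 = 21

21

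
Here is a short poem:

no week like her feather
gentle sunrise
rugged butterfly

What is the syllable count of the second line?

4

The second line: gentle(2) + sunrise(2) = 4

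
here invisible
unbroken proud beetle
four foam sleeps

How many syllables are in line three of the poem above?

3

Line three: "four foam sleeps": 1+1+1 = 3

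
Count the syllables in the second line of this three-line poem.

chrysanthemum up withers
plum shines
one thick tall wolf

2

The second line: plum(1) + shines(1) = 2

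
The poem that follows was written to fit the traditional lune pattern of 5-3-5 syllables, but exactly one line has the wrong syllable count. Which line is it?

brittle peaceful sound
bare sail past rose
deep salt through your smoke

Line 1: "brittle peaceful sound": 2+2+1 = 5 ✓
Line 2: "bare sail past rose": 1+1+1+1 = 4 (expected 3)
Line 3: "deep salt through your smoke": 1+1+1+1+1 = 5 ✓

Line 2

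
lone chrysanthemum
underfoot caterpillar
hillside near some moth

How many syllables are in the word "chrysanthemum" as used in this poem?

4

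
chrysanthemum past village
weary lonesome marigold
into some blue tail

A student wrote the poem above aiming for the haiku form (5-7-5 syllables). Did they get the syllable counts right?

No

Line 1: chrysanthemum (4), past (1), village (2) → 7 (expected 5)
Line 2: weary (2), lonesome (2), marigold (3) → 7 ✓
Line 3: into (2), some (1), blue (1), tail (1) → 5 ✓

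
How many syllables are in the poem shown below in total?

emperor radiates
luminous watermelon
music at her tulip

19

Line 1: emperor(3) + radiates(3) = 6
Line 2: luminous(3) + watermelon(4) = 7
Line 3: music(2) + at(1) + her(1) + tulip(2) = 6
Total: 6 + 7 + 6 = 19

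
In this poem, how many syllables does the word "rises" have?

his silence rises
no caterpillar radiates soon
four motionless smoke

2

"rises" has 2 syllables.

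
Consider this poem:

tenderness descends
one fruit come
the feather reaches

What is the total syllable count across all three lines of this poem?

Line 1: tenderness(3) + descends(2) = 5
Line 2: one(1) + fruit(1) + come(1) = 3
Line 3: the(1) + feather(2) + reaches(2) = 5
Total: 5 + 3 + 5 = 13

13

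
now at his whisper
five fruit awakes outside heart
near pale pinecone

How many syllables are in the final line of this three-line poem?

The final line: near (1), pale (1), pinecone (2) → 4

4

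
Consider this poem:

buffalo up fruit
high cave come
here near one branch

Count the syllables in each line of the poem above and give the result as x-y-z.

5-3-4

Line 1: buffalo (3), up (1), fruit (1) → 5
Line 2: high (1), cave (1), come (1) → 3
Line 3: here (1), near (1), one (1), branch (1) → 4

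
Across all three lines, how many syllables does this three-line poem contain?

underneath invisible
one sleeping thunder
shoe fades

Line 1: underneath(3) + invisible(4) = 7
Line 2: one(1) + sleeping(2) + thunder(2) = 5
Line 3: shoe(1) + fades(1) = 2
Total: 7 + 5 + 2 = 14

14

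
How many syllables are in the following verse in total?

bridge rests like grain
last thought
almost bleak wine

10

Line 1: "bridge rests like grain": 1+1+1+1 = 4
Line 2: "last thought": 1+1 = 2
Line 3: "almost bleak wine": 2+1+1 = 4
Total: 4 + 2 + 4 = 10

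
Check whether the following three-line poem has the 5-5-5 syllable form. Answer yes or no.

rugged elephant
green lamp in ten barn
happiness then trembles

No

Line 1: "rugged elephant": 2+3 = 5 ✓
Line 2: "green lamp in ten barn": 1+1+1+1+1 = 5 ✓
Line 3: "happiness then trembles": 3+1+2 = 6 (expected 5)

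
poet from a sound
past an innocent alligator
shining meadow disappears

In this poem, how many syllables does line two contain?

9

Line two: "past an innocent alligator": 1+1+3+4 = 9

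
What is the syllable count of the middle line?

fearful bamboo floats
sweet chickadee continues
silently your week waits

7

The middle line: "sweet chickadee continues": 1+3+3 = 7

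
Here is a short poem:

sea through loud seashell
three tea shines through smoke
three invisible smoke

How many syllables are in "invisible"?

4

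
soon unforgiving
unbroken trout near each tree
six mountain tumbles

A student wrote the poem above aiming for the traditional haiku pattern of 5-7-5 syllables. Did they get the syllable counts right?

Line 1: soon(1) + unforgiving(4) = 5 ✓
Line 2: unbroken(3) + trout(1) + near(1) + each(1) + tree(1) = 7 ✓
Line 3: six(1) + mountain(2) + tumbles(2) = 5 ✓

Yes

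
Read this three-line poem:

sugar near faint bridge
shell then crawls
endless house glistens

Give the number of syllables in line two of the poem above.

Line two: shell (1), then (1), crawls (1) → 3

3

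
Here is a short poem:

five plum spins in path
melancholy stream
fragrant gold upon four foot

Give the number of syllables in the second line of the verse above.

The second line: "melancholy stream": 4+1 = 5

5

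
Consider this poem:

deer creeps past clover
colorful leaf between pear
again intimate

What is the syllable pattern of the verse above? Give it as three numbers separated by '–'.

5–7–5

Line 1: deer (1), creeps (1), past (1), clover (2) → 5
Line 2: colorful (3), leaf (1), between (2), pear (1) → 7
Line 3: again (2), intimate (3) → 5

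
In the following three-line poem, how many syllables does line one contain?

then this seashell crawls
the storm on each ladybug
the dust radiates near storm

Line one: "then this seashell crawls": 1+1+2+1 = 5

5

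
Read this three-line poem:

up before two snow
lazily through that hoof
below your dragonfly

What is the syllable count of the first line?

5

The first line: "up before two snow": 1+2+1+1 = 5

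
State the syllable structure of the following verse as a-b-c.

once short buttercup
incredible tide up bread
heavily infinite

Line 1: once(1) + short(1) + buttercup(3) = 5
Line 2: incredible(4) + tide(1) + up(1) + bread(1) = 7
Line 3: heavily(3) + infinite(3) = 6

5-7-6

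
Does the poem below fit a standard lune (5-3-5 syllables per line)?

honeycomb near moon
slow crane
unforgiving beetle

No

Line 1: honeycomb(3) + near(1) + moon(1) = 5 ✓
Line 2: slow(1) + crane(1) = 2 (expected 3)
Line 3: unforgiving(4) + beetle(2) = 6 (expected 5)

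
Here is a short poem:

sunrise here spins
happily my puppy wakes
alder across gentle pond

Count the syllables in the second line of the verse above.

The second line: "happily my puppy wakes": 3+1+2+1 = 7

7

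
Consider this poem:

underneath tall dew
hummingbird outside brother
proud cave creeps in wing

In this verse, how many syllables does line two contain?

7

Line two: "hummingbird outside brother": 3+2+2 = 7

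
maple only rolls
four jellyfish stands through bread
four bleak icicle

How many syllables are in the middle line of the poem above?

The middle line: four(1) + jellyfish(3) + stands(1) + through(1) + bread(1) = 7

7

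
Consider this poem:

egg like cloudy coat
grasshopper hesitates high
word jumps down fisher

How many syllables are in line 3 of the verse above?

5

Line 3: "word jumps down fisher": 1+1+1+2 = 5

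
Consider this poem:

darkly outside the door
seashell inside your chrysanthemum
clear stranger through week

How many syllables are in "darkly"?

2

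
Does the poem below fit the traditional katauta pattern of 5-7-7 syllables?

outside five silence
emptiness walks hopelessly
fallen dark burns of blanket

Yes

Line 1: outside(2) + five(1) + silence(2) = 5 ✓
Line 2: emptiness(3) + walks(1) + hopelessly(3) = 7 ✓
Line 3: fallen(2) + dark(1) + burns(1) + of(1) + blanket(2) = 7 ✓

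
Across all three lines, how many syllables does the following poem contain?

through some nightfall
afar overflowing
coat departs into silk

Line 1: "through some nightfall": 1+1+2 = 4
Line 2: "afar overflowing": 2+4 = 6
Line 3: "coat departs into silk": 1+2+2+1 = 6
Total: 4 + 6 + 6 = 16

16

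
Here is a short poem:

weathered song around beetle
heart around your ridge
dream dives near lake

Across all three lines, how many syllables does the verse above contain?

16

Line 1: "weathered song around beetle": 2+1+2+2 = 7
Line 2: "heart around your ridge": 1+2+1+1 = 5
Line 3: "dream dives near lake": 1+1+1+1 = 4
Total: 7 + 5 + 4 = 16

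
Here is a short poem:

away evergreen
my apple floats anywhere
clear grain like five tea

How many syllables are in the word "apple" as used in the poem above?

"apple" has 2 syllables.

2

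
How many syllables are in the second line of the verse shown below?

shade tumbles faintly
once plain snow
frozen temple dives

3

The second line: "once plain snow": 1+1+1 = 3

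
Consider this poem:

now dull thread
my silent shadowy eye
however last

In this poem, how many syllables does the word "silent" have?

2

"silent" has 2 syllables.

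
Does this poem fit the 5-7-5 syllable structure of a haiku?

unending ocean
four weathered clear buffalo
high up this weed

No

Line 1: unending (3), ocean (2) → 5 ✓
Line 2: four (1), weathered (2), clear (1), buffalo (3) → 7 ✓
Line 3: high (1), up (1), this (1), weed (1) → 4 (expected 5)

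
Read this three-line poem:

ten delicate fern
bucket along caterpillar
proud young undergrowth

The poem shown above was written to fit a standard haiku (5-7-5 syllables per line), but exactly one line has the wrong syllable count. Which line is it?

Line 1: "ten delicate fern": 1+3+1 = 5 ✓
Line 2: "bucket along caterpillar": 2+2+4 = 8 (expected 7)
Line 3: "proud young undergrowth": 1+1+3 = 5 ✓

Line 2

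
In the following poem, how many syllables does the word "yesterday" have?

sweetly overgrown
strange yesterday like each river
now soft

3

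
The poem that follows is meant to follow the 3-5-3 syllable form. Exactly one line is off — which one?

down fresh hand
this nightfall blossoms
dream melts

The third line

Line 1: "down fresh hand": 1+1+1 = 3 ✓
Line 2: "this nightfall blossoms": 1+2+2 = 5 ✓
Line 3: "dream melts": 1+1 = 2 (expected 3)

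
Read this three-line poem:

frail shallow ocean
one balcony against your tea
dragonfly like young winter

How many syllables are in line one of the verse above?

Line one: frail (1), shallow (2), ocean (2) → 5

5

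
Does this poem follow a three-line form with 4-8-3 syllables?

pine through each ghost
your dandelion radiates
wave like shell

Line 1: pine(1) + through(1) + each(1) + ghost(1) = 4 ✓
Line 2: your(1) + dandelion(4) + radiates(3) = 8 ✓
Line 3: wave(1) + like(1) + shell(1) = 3 ✓

Yes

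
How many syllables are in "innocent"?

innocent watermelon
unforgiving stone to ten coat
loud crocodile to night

"innocent" has 3 syllables.

3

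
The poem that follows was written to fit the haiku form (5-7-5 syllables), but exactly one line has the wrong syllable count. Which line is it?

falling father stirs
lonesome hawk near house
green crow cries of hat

The second line

Line 1: falling(2) + father(2) + stirs(1) = 5 ✓
Line 2: lonesome(2) + hawk(1) + near(1) + house(1) = 5 (expected 7)
Line 3: green(1) + crow(1) + cries(1) + of(1) + hat(1) = 5 ✓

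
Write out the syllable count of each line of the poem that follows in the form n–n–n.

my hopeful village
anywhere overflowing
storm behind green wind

Line 1: "my hopeful village": 1+2+2 = 5
Line 2: "anywhere overflowing": 3+4 = 7
Line 3: "storm behind green wind": 1+2+1+1 = 5

5–7–5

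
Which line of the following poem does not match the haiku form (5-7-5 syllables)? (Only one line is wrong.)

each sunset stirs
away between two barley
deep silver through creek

Line 1

Line 1: each (1), sunset (2), stirs (1) → 4 (expected 5)
Line 2: away (2), between (2), two (1), barley (2) → 7 ✓
Line 3: deep (1), silver (2), through (1), creek (1) → 5 ✓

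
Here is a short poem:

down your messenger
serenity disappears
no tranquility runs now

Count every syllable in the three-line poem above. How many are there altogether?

Line 1: down(1) + your(1) + messenger(3) = 5
Line 2: serenity(4) + disappears(3) = 7
Line 3: no(1) + tranquility(4) + runs(1) + now(1) = 7
Total: 5 + 7 + 7 = 19

19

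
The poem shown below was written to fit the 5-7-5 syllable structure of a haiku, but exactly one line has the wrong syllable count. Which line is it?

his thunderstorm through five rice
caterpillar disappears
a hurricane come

Line 1

Line 1: "his thunderstorm through five rice": 1+3+1+1+1 = 7 (expected 5)
Line 2: "caterpillar disappears": 4+3 = 7 ✓
Line 3: "a hurricane come": 1+3+1 = 5 ✓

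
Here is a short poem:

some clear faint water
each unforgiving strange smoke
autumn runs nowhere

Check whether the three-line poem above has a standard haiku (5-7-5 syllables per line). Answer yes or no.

Line 1: some (1), clear (1), faint (1), water (2) → 5 ✓
Line 2: each (1), unforgiving (4), strange (1), smoke (1) → 7 ✓
Line 3: autumn (2), runs (1), nowhere (2) → 5 ✓

Yes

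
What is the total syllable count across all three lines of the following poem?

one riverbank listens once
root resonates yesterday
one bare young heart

Line 1: one (1), riverbank (3), listens (2), once (1) → 7
Line 2: root (1), resonates (3), yesterday (3) → 7
Line 3: one (1), bare (1), young (1), heart (1) → 4
Total: 7 + 7 + 4 = 18

18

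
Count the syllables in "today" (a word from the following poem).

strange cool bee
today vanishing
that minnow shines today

2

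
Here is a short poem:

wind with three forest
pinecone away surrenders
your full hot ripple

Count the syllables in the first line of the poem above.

5

The first line: "wind with three forest": 1+1+1+2 = 5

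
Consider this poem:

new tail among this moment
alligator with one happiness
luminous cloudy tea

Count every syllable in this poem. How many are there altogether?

Line 1: new(1) + tail(1) + among(2) + this(1) + moment(2) = 7
Line 2: alligator(4) + with(1) + one(1) + happiness(3) = 9
Line 3: luminous(3) + cloudy(2) + tea(1) = 6
Total: 7 + 9 + 6 = 22

22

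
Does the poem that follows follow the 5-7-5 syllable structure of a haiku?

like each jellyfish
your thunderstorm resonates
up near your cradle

Yes

Line 1: like(1) + each(1) + jellyfish(3) = 5 ✓
Line 2: your(1) + thunderstorm(3) + resonates(3) = 7 ✓
Line 3: up(1) + near(1) + your(1) + cradle(2) = 5 ✓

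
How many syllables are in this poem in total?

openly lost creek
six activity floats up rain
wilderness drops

Line 1: openly (3), lost (1), creek (1) → 5
Line 2: six (1), activity (4), floats (1), up (1), rain (1) → 8
Line 3: wilderness (3), drops (1) → 4
Total: 5 + 8 + 4 = 17

17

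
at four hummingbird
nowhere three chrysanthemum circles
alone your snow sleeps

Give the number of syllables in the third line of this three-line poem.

5

The third line: alone (2), your (1), snow (1), sleeps (1) → 5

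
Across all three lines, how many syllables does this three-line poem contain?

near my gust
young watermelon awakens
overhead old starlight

Line 1: "near my gust": 1+1+1 = 3
Line 2: "young watermelon awakens": 1+4+3 = 8
Line 3: "overhead old starlight": 3+1+2 = 6
Total: 3 + 8 + 6 = 17

17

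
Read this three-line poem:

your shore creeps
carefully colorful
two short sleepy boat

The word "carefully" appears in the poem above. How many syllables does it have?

3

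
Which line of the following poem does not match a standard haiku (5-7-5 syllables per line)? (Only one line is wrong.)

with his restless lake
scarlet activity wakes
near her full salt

Line 1: with(1) + his(1) + restless(2) + lake(1) = 5 ✓
Line 2: scarlet(2) + activity(4) + wakes(1) = 7 ✓
Line 3: near(1) + her(1) + full(1) + salt(1) = 4 (expected 5)

Line 3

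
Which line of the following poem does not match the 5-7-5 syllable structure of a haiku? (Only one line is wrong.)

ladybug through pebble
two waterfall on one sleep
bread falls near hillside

Line 1: ladybug(3) + through(1) + pebble(2) = 6 (expected 5)
Line 2: two(1) + waterfall(3) + on(1) + one(1) + sleep(1) = 7 ✓
Line 3: bread(1) + falls(1) + near(1) + hillside(2) = 5 ✓

Line 1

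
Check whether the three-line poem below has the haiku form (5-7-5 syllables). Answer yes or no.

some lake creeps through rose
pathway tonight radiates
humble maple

No

Line 1: some(1) + lake(1) + creeps(1) + through(1) + rose(1) = 5 ✓
Line 2: pathway(2) + tonight(2) + radiates(3) = 7 ✓
Line 3: humble(2) + maple(2) = 4 (expected 5)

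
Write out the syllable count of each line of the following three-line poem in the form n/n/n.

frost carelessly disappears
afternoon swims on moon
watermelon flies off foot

Line 1: frost(1) + carelessly(3) + disappears(3) = 7
Line 2: afternoon(3) + swims(1) + on(1) + moon(1) = 6
Line 3: watermelon(4) + flies(1) + off(1) + foot(1) = 7

7/6/7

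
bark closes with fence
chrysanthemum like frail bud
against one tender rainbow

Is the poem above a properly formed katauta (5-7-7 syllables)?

Yes

Line 1: "bark closes with fence": 1+2+1+1 = 5 ✓
Line 2: "chrysanthemum like frail bud": 4+1+1+1 = 7 ✓
Line 3: "against one tender rainbow": 2+1+2+2 = 7 ✓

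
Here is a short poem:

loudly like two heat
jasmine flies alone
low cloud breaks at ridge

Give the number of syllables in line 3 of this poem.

5

Line 3: "low cloud breaks at ridge": 1+1+1+1+1 = 5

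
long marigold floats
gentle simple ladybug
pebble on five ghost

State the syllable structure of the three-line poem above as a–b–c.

Line 1: "long marigold floats": 1+3+1 = 5
Line 2: "gentle simple ladybug": 2+2+3 = 7
Line 3: "pebble on five ghost": 2+1+1+1 = 5

5–7–5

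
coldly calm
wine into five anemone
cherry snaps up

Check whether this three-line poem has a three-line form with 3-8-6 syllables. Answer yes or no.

No

Line 1: coldly(2) + calm(1) = 3 ✓
Line 2: wine(1) + into(2) + five(1) + anemone(4) = 8 ✓
Line 3: cherry(2) + snaps(1) + up(1) = 4 (expected 6)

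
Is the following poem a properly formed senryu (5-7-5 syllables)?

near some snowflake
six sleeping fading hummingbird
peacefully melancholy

No

Line 1: near (1), some (1), snowflake (2) → 4 (expected 5)
Line 2: six (1), sleeping (2), fading (2), hummingbird (3) → 8 (expected 7)
Line 3: peacefully (3), melancholy (4) → 7 (expected 5)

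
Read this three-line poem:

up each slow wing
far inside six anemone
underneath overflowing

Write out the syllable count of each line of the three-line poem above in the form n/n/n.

Line 1: up(1) + each(1) + slow(1) + wing(1) = 4
Line 2: far(1) + inside(2) + six(1) + anemone(4) = 8
Line 3: underneath(3) + overflowing(4) = 7

4/8/7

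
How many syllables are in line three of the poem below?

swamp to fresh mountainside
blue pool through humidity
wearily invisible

Line three: "wearily invisible": 3+4 = 7

7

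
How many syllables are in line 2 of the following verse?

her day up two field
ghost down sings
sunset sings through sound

3

Line 2: ghost (1), down (1), sings (1) → 3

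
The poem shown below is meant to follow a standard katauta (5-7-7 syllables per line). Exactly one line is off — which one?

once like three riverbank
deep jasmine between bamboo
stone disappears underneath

Line 1

Line 1: once (1), like (1), three (1), riverbank (3) → 6 (expected 5)
Line 2: deep (1), jasmine (2), between (2), bamboo (2) → 7 ✓
Line 3: stone (1), disappears (3), underneath (3) → 7 ✓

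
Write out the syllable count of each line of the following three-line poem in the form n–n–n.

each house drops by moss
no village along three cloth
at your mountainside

5–7–5

Line 1: each(1) + house(1) + drops(1) + by(1) + moss(1) = 5
Line 2: no(1) + village(2) + along(2) + three(1) + cloth(1) = 7
Line 3: at(1) + your(1) + mountainside(3) = 5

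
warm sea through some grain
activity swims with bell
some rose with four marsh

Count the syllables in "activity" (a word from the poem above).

4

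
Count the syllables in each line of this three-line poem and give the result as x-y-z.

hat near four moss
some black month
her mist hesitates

Line 1: hat(1) + near(1) + four(1) + moss(1) = 4
Line 2: some(1) + black(1) + month(1) = 3
Line 3: her(1) + mist(1) + hesitates(3) = 5

4-3-5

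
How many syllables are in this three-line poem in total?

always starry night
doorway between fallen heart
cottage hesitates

Line 1: always (2), starry (2), night (1) → 5
Line 2: doorway (2), between (2), fallen (2), heart (1) → 7
Line 3: cottage (2), hesitates (3) → 5
Total: 5 + 7 + 5 = 17

17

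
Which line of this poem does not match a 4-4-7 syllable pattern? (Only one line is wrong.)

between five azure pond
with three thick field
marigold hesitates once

Line 1: "between five azure pond": 2+1+2+1 = 6 (expected 4)
Line 2: "with three thick field": 1+1+1+1 = 4 ✓
Line 3: "marigold hesitates once": 3+3+1 = 7 ✓

Line 1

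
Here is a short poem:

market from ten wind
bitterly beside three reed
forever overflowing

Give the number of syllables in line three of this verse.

Line three: forever (3), overflowing (4) → 7

7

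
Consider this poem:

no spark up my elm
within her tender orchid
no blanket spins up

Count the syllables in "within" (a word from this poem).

"within" has 2 syllables.

2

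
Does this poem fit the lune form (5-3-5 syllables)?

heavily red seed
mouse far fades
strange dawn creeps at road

Yes

Line 1: "heavily red seed": 3+1+1 = 5 ✓
Line 2: "mouse far fades": 1+1+1 = 3 ✓
Line 3: "strange dawn creeps at road": 1+1+1+1+1 = 5 ✓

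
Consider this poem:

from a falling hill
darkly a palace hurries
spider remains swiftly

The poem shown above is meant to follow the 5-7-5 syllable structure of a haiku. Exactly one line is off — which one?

Line 3

Line 1: from(1) + a(1) + falling(2) + hill(1) = 5 ✓
Line 2: darkly(2) + a(1) + palace(2) + hurries(2) = 7 ✓
Line 3: spider(2) + remains(2) + swiftly(2) = 6 (expected 5)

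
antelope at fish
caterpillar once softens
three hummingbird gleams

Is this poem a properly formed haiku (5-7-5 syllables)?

Line 1: antelope (3), at (1), fish (1) → 5 ✓
Line 2: caterpillar (4), once (1), softens (2) → 7 ✓
Line 3: three (1), hummingbird (3), gleams (1) → 5 ✓

Yes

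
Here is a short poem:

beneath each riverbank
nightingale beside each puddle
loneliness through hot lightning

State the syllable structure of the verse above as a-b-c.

6-8-7

Line 1: beneath(2) + each(1) + riverbank(3) = 6
Line 2: nightingale(3) + beside(2) + each(1) + puddle(2) = 8
Line 3: loneliness(3) + through(1) + hot(1) + lightning(2) = 7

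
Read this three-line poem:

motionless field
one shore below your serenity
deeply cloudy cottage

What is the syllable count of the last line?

The last line: "deeply cloudy cottage": 2+2+2 = 6

6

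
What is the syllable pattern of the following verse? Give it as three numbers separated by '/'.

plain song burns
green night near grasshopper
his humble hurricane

Line 1: plain(1) + song(1) + burns(1) = 3
Line 2: green(1) + night(1) + near(1) + grasshopper(3) = 6
Line 3: his(1) + humble(2) + hurricane(3) = 6

3/6/6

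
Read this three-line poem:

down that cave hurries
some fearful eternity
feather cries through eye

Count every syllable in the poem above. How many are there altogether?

Line 1: down (1), that (1), cave (1), hurries (2) → 5
Line 2: some (1), fearful (2), eternity (4) → 7
Line 3: feather (2), cries (1), through (1), eye (1) → 5
Total: 5 + 7 + 5 = 17

17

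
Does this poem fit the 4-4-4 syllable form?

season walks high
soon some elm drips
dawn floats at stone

Yes

Line 1: season (2), walks (1), high (1) → 4 ✓
Line 2: soon (1), some (1), elm (1), drips (1) → 4 ✓
Line 3: dawn (1), floats (1), at (1), stone (1) → 4 ✓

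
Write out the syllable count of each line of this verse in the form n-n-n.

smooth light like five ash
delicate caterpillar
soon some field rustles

Line 1: smooth(1) + light(1) + like(1) + five(1) + ash(1) = 5
Line 2: delicate(3) + caterpillar(4) = 7
Line 3: soon(1) + some(1) + field(1) + rustles(2) = 5

5-7-5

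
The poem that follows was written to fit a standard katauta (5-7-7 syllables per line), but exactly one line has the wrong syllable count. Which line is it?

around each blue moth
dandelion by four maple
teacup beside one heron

The second line

Line 1: around(2) + each(1) + blue(1) + moth(1) = 5 ✓
Line 2: dandelion(4) + by(1) + four(1) + maple(2) = 8 (expected 7)
Line 3: teacup(2) + beside(2) + one(1) + heron(2) = 7 ✓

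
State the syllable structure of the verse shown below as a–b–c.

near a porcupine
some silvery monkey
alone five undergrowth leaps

Line 1: "near a porcupine": 1+1+3 = 5
Line 2: "some silvery monkey": 1+3+2 = 6
Line 3: "alone five undergrowth leaps": 2+1+3+1 = 7

5–6–7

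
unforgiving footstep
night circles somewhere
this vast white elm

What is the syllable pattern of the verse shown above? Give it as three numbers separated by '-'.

6-5-4

Line 1: unforgiving (4), footstep (2) → 6
Line 2: night (1), circles (2), somewhere (2) → 5
Line 3: this (1), vast (1), white (1), elm (1) → 4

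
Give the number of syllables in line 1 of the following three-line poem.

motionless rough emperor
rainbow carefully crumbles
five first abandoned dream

7

Line 1: motionless (3), rough (1), emperor (3) → 7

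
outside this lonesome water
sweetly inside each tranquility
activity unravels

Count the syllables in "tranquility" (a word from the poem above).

"tranquility" has 4 syllables.

4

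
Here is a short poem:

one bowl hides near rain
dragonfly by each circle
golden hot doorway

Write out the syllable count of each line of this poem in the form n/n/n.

5/7/5

Line 1: "one bowl hides near rain": 1+1+1+1+1 = 5
Line 2: "dragonfly by each circle": 3+1+1+2 = 7
Line 3: "golden hot doorway": 2+1+2 = 5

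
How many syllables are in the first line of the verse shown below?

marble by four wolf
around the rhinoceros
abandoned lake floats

The first line: marble(2) + by(1) + four(1) + wolf(1) = 5

5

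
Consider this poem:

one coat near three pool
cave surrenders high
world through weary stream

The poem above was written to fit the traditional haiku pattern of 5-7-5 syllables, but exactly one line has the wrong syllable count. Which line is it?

The second line

Line 1: one (1), coat (1), near (1), three (1), pool (1) → 5 ✓
Line 2: cave (1), surrenders (3), high (1) → 5 (expected 7)
Line 3: world (1), through (1), weary (2), stream (1) → 5 ✓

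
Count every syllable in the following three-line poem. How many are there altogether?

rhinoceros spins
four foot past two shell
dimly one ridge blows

Line 1: rhinoceros(4) + spins(1) = 5
Line 2: four(1) + foot(1) + past(1) + two(1) + shell(1) = 5
Line 3: dimly(2) + one(1) + ridge(1) + blows(1) = 5
Total: 5 + 5 + 5 = 15

15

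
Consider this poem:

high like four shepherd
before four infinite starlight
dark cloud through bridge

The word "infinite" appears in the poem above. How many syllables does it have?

3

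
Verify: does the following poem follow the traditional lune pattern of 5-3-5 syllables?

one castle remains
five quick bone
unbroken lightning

Yes

Line 1: one (1), castle (2), remains (2) → 5 ✓
Line 2: five (1), quick (1), bone (1) → 3 ✓
Line 3: unbroken (3), lightning (2) → 5 ✓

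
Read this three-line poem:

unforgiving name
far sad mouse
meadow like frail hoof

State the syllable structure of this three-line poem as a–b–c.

5–3–5

Line 1: unforgiving(4) + name(1) = 5
Line 2: far(1) + sad(1) + mouse(1) = 3
Line 3: meadow(2) + like(1) + frail(1) + hoof(1) = 5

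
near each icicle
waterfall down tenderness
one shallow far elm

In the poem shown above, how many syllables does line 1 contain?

Line 1: near (1), each (1), icicle (3) → 5

5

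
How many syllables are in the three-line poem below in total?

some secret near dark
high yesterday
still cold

11

Line 1: "some secret near dark": 1+2+1+1 = 5
Line 2: "high yesterday": 1+3 = 4
Line 3: "still cold": 1+1 = 2
Total: 5 + 4 + 2 = 11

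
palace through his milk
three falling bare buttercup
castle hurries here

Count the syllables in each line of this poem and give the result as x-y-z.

Line 1: palace(2) + through(1) + his(1) + milk(1) = 5
Line 2: three(1) + falling(2) + bare(1) + buttercup(3) = 7
Line 3: castle(2) + hurries(2) + here(1) = 5

5-7-5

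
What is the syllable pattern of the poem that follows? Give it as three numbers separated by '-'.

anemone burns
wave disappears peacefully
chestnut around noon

5-7-5

Line 1: anemone(4) + burns(1) = 5
Line 2: wave(1) + disappears(3) + peacefully(3) = 7
Line 3: chestnut(2) + around(2) + noon(1) = 5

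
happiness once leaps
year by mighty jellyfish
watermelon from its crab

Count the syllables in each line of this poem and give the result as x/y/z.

5/7/7

Line 1: happiness(3) + once(1) + leaps(1) = 5
Line 2: year(1) + by(1) + mighty(2) + jellyfish(3) = 7
Line 3: watermelon(4) + from(1) + its(1) + crab(1) = 7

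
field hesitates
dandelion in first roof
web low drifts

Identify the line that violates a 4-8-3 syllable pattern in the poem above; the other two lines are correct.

The second line

Line 1: field (1), hesitates (3) → 4 ✓
Line 2: dandelion (4), in (1), first (1), roof (1) → 7 (expected 8)
Line 3: web (1), low (1), drifts (1) → 3 ✓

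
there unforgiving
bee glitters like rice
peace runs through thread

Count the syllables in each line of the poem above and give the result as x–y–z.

Line 1: there(1) + unforgiving(4) = 5
Line 2: bee(1) + glitters(2) + like(1) + rice(1) = 5
Line 3: peace(1) + runs(1) + through(1) + thread(1) = 4

5–5–4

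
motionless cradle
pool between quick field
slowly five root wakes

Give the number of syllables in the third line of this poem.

5

The third line: slowly (2), five (1), root (1), wakes (1) → 5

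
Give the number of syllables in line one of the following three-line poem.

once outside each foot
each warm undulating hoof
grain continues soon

Line one: "once outside each foot": 1+2+1+1 = 5

5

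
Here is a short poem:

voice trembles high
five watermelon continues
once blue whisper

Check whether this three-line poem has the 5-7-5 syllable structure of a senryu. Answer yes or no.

Line 1: voice (1), trembles (2), high (1) → 4 (expected 5)
Line 2: five (1), watermelon (4), continues (3) → 8 (expected 7)
Line 3: once (1), blue (1), whisper (2) → 4 (expected 5)

No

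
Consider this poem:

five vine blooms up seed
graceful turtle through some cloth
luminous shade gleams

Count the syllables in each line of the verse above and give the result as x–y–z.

Line 1: five(1) + vine(1) + blooms(1) + up(1) + seed(1) = 5
Line 2: graceful(2) + turtle(2) + through(1) + some(1) + cloth(1) = 7
Line 3: luminous(3) + shade(1) + gleams(1) = 5

5–7–5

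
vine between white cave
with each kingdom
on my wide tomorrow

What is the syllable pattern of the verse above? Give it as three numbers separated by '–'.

Line 1: "vine between white cave": 1+2+1+1 = 5
Line 2: "with each kingdom": 1+1+2 = 4
Line 3: "on my wide tomorrow": 1+1+1+3 = 6

5–4–6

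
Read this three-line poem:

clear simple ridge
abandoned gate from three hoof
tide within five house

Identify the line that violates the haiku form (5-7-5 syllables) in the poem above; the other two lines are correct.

Line 1: clear(1) + simple(2) + ridge(1) = 4 (expected 5)
Line 2: abandoned(3) + gate(1) + from(1) + three(1) + hoof(1) = 7 ✓
Line 3: tide(1) + within(2) + five(1) + house(1) = 5 ✓

Line 1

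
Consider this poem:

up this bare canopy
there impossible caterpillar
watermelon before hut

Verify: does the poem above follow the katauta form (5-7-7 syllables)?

No

Line 1: "up this bare canopy": 1+1+1+3 = 6 (expected 5)
Line 2: "there impossible caterpillar": 1+4+4 = 9 (expected 7)
Line 3: "watermelon before hut": 4+2+1 = 7 ✓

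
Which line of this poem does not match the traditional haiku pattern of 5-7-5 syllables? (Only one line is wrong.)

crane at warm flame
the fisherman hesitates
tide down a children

Line 1: "crane at warm flame": 1+1+1+1 = 4 (expected 5)
Line 2: "the fisherman hesitates": 1+3+3 = 7 ✓
Line 3: "tide down a children": 1+1+1+2 = 5 ✓

Line 1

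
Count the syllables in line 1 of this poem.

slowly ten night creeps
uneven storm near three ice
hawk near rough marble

5

Line 1: "slowly ten night creeps": 2+1+1+1 = 5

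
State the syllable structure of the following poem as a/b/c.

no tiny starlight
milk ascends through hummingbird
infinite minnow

5/7/5

Line 1: "no tiny starlight": 1+2+2 = 5
Line 2: "milk ascends through hummingbird": 1+2+1+3 = 7
Line 3: "infinite minnow": 3+2 = 5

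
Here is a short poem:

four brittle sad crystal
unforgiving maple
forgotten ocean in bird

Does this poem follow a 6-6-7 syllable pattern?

Yes

Line 1: four(1) + brittle(2) + sad(1) + crystal(2) = 6 ✓
Line 2: unforgiving(4) + maple(2) = 6 ✓
Line 3: forgotten(3) + ocean(2) + in(1) + bird(1) = 7 ✓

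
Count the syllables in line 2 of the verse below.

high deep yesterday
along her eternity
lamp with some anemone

7

Line 2: along(2) + her(1) + eternity(4) = 7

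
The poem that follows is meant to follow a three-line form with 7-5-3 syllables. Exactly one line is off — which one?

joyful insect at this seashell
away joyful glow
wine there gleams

Line 1: "joyful insect at this seashell": 2+2+1+1+2 = 8 (expected 7)
Line 2: "away joyful glow": 2+2+1 = 5 ✓
Line 3: "wine there gleams": 1+1+1 = 3 ✓

The first line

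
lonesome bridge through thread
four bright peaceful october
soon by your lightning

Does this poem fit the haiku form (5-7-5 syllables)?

Yes

Line 1: lonesome (2), bridge (1), through (1), thread (1) → 5 ✓
Line 2: four (1), bright (1), peaceful (2), october (3) → 7 ✓
Line 3: soon (1), by (1), your (1), lightning (2) → 5 ✓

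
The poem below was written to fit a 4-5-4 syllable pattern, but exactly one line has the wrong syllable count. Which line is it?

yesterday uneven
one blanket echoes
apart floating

The first line

Line 1: yesterday (3), uneven (3) → 6 (expected 4)
Line 2: one (1), blanket (2), echoes (2) → 5 ✓
Line 3: apart (2), floating (2) → 4 ✓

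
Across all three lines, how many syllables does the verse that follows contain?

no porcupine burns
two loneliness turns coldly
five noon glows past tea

17

Line 1: no(1) + porcupine(3) + burns(1) = 5
Line 2: two(1) + loneliness(3) + turns(1) + coldly(2) = 7
Line 3: five(1) + noon(1) + glows(1) + past(1) + tea(1) = 5
Total: 5 + 7 + 5 = 17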